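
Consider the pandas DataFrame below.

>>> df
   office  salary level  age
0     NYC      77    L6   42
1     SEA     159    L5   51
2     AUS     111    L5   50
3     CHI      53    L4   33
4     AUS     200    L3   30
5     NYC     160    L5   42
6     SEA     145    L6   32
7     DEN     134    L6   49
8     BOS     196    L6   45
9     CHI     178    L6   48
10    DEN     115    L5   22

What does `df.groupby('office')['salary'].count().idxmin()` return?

group by office, count of salary:
office
AUS    2
BOS    1
CHI    2
DEN    2
NYC    2
SEA    2
Name: salary, dtype: int64
Hence BOS.

BOS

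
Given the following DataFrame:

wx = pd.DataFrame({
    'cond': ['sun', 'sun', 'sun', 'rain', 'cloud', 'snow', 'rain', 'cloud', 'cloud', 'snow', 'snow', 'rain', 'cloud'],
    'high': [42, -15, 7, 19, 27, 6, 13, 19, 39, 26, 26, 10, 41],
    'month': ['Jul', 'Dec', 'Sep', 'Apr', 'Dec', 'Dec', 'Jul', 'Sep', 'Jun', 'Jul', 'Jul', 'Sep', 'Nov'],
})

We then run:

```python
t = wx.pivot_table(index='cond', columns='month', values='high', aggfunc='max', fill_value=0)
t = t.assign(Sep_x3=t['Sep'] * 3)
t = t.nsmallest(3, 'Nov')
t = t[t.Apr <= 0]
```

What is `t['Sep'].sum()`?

pivot: rows=cond, cols=month, max(high):
month  Apr  Dec  Jul  Jun  Nov  Sep
cond                               
cloud    0   27    0   39   41   19
rain    19    0   13    0    0   10
snow     0    6   26    0    0    0
sun      0  -15   42    0    0    7
add column Sep_x3 = t['Sep'] * 3:
month  Apr  Dec  Jul  Jun  Nov  Sep  Sep_x3
cond                                       
cloud    0   27    0   39   41   19      57
rain    19    0   13    0    0   10      30
snow     0    6   26    0    0    0       0
sun      0  -15   42    0    0    7      21
take 3 rows with smallest Nov:
month  Apr  Dec  Jul  Jun  Nov  Sep  Sep_x3
cond                                       
rain    19    0   13    0    0   10      30
snow     0    6   26    0    0    0       0
sun      0  -15   42    0    0    7      21
filter rows where Apr <= 0:
month  Apr  Dec  Jul  Jun  Nov  Sep  Sep_x3
cond                                       
snow     0    6   26    0    0    0       0
sun      0  -15   42    0    0    7      21
Finally, sum of column 'Sep' = 7.

7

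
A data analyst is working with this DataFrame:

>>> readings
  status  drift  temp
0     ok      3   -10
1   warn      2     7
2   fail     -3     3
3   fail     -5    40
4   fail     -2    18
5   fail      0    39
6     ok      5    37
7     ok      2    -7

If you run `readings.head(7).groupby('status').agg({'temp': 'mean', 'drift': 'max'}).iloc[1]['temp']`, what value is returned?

13.5

take first 7 rows:
  status  drift  temp
0     ok      3   -10
1   warn      2     7
2   fail     -3     3
3   fail     -5    40
4   fail     -2    18
5   fail      0    39
6     ok      5    37
group by status: mean(temp), max(drift):
        temp  drift
status             
fail    25.0      0
ok      13.5      5
warn     7.0      2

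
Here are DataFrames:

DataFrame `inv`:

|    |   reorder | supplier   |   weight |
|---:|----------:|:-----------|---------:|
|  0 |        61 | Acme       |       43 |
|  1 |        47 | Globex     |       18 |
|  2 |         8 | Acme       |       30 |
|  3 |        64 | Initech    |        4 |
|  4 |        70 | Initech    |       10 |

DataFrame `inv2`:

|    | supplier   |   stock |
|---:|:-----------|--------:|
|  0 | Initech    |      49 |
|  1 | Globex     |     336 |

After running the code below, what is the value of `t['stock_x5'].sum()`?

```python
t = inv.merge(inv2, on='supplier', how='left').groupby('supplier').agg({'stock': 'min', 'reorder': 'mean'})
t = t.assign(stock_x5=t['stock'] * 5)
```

merge on 'supplier' (how='left') → 5 rows:
   reorder supplier  weight  stock
0       61     Acme      43    NaN
1       47   Globex      18  336.0
2        8     Acme      30    NaN
3       64  Initech       4   49.0
4       70  Initech      10   49.0
group by supplier: min(stock), mean(reorder):
          stock  reorder
supplier                
Acme        NaN     34.5
Globex    336.0     47.0
Initech    49.0     67.0
add column stock_x5 = t['stock'] * 5:
          stock  reorder  stock_x5
supplier                          
Acme        NaN     34.5       NaN
Globex    336.0     47.0    1680.0
Initech    49.0     67.0     245.0

1925.0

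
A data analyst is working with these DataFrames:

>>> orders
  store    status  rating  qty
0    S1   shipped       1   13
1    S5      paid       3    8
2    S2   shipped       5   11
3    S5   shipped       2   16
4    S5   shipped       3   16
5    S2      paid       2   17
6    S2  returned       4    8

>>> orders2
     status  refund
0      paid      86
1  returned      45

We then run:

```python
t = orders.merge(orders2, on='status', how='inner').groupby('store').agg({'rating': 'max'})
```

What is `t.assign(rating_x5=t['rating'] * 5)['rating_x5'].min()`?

15

merge on 'status' (how='inner') → 3 rows:
  store    status  rating  qty  refund
0    S5      paid       3    8      86
1    S2      paid       2   17      86
2    S2  returned       4    8      45
group by store, max of rating:
       rating
store        
S2          4
S5          3
add column rating_x5 = t['rating'] * 5:
       rating  rating_x5
store                   
S2          4         20
S5          3         15
Then the min of column 'rating_x5': 15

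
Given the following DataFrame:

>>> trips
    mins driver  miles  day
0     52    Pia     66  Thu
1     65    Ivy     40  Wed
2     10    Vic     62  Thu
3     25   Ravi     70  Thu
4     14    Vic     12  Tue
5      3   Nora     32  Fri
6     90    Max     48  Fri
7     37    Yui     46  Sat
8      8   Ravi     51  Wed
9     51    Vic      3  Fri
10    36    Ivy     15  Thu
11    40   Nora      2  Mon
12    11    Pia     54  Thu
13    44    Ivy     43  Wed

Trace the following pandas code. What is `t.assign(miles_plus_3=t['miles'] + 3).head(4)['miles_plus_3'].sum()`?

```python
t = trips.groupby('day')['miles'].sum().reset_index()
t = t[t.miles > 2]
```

group by day, sum of miles:
day
Fri     83
Mon      2
Sat     46
Thu    267
Tue     12
Wed    134
Name: miles, dtype: int64
reset_index():
   day  miles
0  Fri     83
1  Mon      2
2  Sat     46
3  Thu    267
4  Tue     12
5  Wed    134
filter rows where miles > 2:
   day  miles
0  Fri     83
2  Sat     46
3  Thu    267
4  Tue     12
5  Wed    134
add column miles_plus_3 = t['miles'] + 3:
   day  miles  miles_plus_3
0  Fri     83            86
2  Sat     46            49
3  Thu    267           270
4  Tue     12            15
5  Wed    134           137
take first 4 rows:
   day  miles  miles_plus_3
0  Fri     83            86
2  Sat     46            49
3  Thu    267           270
4  Tue     12            15
Reading off the sum of column 'miles_plus_3', we get 420.

420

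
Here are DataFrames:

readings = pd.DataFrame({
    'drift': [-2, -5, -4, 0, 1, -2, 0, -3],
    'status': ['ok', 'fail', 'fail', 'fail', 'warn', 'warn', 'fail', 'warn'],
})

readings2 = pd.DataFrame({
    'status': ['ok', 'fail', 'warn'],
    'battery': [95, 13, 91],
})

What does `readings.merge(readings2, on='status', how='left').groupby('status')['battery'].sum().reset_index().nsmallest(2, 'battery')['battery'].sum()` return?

merge on 'status' (how='left') → 8 rows:
   drift status  battery
0     -2     ok       95
1     -5   fail       13
2     -4   fail       13
3      0   fail       13
4      1   warn       91
5     -2   warn       91
6      0   fail       13
7     -3   warn       91
group by status, sum of battery:
status
fail     52
ok       95
warn    273
Name: battery, dtype: int64
reset_index():
  status  battery
0   fail       52
1     ok       95
2   warn      273
take 2 rows with smallest battery:
  status  battery
0   fail       52
1     ok       95

147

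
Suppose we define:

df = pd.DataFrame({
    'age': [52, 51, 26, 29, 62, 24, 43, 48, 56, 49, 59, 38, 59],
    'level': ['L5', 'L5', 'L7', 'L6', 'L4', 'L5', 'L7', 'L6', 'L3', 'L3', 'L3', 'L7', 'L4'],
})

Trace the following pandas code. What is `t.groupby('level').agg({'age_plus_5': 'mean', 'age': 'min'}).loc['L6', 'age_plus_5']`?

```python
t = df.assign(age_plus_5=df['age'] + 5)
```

43.5

add column age_plus_5 = df['age'] + 5:
    age level  age_plus_5
0    52    L5          57
1    51    L5          56
2    26    L7          31
3    29    L6          34
4    62    L4          67
5    24    L5          29
6    43    L7          48
7    48    L6          53
8    56    L3          61
9    49    L3          54
10   59    L3          64
11   38    L7          43
12   59    L4          64
group by level: mean(age_plus_5), min(age):
       age_plus_5  age
level                 
L3      59.666667   49
L4      65.500000   59
L5      47.333333   24
L6      43.500000   29
L7      40.666667   26
Finally, value at row 'L6', column 'age_plus_5' = 43.5.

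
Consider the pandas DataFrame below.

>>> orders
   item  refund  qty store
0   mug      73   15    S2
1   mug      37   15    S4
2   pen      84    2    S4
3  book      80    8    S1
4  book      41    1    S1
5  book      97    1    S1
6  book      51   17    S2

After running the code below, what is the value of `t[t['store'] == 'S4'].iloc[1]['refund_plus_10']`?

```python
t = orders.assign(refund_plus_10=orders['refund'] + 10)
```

94

add column refund_plus_10 = orders['refund'] + 10:
   item  refund  qty store  refund_plus_10
0   mug      73   15    S2              83
1   mug      37   15    S4              47
2   pen      84    2    S4              94
3  book      80    8    S1              90
4  book      41    1    S1              51
5  book      97    1    S1             107
6  book      51   17    S2              61
filter rows where store == 'S4':
  item  refund  qty store  refund_plus_10
1  mug      37   15    S4              47
2  pen      84    2    S4              94
Then the value at position 1, column 'refund_plus_10': 94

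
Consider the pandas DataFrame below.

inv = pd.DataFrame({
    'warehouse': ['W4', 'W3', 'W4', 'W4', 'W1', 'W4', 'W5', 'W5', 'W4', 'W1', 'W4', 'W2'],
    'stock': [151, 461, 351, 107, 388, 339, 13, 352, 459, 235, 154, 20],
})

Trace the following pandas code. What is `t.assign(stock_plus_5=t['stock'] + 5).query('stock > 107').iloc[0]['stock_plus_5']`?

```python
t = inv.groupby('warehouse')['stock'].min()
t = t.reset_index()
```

240

group by warehouse, min of stock:
warehouse
W1    235
W2     20
W3    461
W4    107
W5     13
Name: stock, dtype: int64
reset_index():
  warehouse  stock
0        W1    235
1        W2     20
2        W3    461
3        W4    107
4        W5     13
add column stock_plus_5 = t['stock'] + 5:
  warehouse  stock  stock_plus_5
0        W1    235           240
1        W2     20            25
2        W3    461           466
3        W4    107           112
4        W5     13            18
filter rows where stock > 107:
  warehouse  stock  stock_plus_5
0        W1    235           240
2        W3    461           466
Reading off the value at position 0, column 'stock_plus_5', we get 240.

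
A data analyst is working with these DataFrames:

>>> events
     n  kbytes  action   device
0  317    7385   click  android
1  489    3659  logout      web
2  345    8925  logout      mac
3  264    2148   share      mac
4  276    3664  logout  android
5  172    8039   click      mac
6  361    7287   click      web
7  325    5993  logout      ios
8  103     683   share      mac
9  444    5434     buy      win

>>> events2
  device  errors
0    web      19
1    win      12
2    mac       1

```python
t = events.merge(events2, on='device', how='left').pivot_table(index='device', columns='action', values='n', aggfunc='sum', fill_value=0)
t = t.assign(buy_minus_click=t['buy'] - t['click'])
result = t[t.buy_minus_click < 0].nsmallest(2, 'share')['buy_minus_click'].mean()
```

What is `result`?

merge on 'device' (how='left') → 10 rows:
     n  kbytes  action   device  errors
0  317    7385   click  android     NaN
1  489    3659  logout      web    19.0
2  345    8925  logout      mac     1.0
3  264    2148   share      mac     1.0
4  276    3664  logout  android     NaN
5  172    8039   click      mac     1.0
6  361    7287   click      web    19.0
7  325    5993  logout      ios     NaN
8  103     683   share      mac     1.0
9  444    5434     buy      win    12.0
pivot: rows=device, cols=action, sum(n):
action   buy  click  logout  share
device                            
android    0    317     276      0
ios        0      0     325      0
mac        0    172     345    367
web        0    361     489      0
win      444      0       0      0
add column buy_minus_click = t['buy'] - t['click']:
action   buy  click  logout  share  buy_minus_click
device                                             
android    0    317     276      0             -317
ios        0      0     325      0                0
mac        0    172     345    367             -172
web        0    361     489      0             -361
win      444      0       0      0              444
filter rows where buy_minus_click < 0:
action   buy  click  logout  share  buy_minus_click
device                                             
android    0    317     276      0             -317
mac        0    172     345    367             -172
web        0    361     489      0             -361
take 2 rows with smallest share:
action   buy  click  logout  share  buy_minus_click
device                                             
android    0    317     276      0             -317
web        0    361     489      0             -361
Reading off the mean of column 'buy_minus_click', we get -339.0.

-339.0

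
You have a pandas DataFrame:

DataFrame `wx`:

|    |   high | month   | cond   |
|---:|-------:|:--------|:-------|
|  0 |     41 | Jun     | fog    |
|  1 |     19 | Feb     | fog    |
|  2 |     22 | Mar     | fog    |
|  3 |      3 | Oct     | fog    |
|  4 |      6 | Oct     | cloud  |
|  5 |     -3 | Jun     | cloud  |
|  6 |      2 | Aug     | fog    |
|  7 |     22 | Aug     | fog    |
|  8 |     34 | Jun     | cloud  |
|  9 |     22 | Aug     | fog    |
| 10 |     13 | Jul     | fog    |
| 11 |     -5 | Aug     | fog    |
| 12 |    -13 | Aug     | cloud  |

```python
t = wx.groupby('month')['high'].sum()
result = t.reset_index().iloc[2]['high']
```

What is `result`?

13

group by month, sum of high:
month
Aug    28
Feb    19
Jul    13
Jun    72
Mar    22
Oct     9
Name: high, dtype: int64
reset_index():
  month  high
0   Aug    28
1   Feb    19
2   Jul    13
3   Jun    72
4   Mar    22
5   Oct     9
The value at position 2, column 'high' is 13.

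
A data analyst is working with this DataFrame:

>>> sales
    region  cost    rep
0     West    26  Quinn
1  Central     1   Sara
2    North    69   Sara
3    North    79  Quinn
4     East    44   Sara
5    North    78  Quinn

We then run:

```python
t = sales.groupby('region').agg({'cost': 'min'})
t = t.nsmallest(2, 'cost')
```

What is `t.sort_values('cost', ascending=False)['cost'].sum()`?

group by region, min of cost:
         cost
region       
Central     1
East       44
North      69
West       26
take 2 rows with smallest cost:
         cost
region       
Central     1
West       26
sort by cost descending:
         cost
region       
West       26
Central     1

27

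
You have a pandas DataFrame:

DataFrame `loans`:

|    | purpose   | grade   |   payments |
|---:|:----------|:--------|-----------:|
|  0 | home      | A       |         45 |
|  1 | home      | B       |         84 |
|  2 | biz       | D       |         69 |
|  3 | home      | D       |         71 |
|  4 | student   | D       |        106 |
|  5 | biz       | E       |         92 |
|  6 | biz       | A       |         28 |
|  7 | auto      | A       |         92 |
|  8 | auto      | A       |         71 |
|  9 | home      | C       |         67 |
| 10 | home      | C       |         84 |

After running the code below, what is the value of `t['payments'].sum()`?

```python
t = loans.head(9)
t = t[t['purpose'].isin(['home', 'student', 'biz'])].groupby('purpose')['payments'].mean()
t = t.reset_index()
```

take first 9 rows:
   purpose grade  payments
0     home     A        45
1     home     B        84
2      biz     D        69
3     home     D        71
4  student     D       106
5      biz     E        92
6      biz     A        28
7     auto     A        92
8     auto     A        71
filter rows where purpose in ['home', 'student', 'biz']:
   purpose grade  payments
0     home     A        45
1     home     B        84
2      biz     D        69
3     home     D        71
4  student     D       106
5      biz     E        92
6      biz     A        28
group by purpose, mean of payments:
purpose
biz         63.000000
home        66.666667
student    106.000000
Name: payments, dtype: float64
reset_index():
   purpose    payments
0      biz   63.000000
1     home   66.666667
2  student  106.000000
Taking the sum of column 'payments' gives 235.666666667.

235.666666667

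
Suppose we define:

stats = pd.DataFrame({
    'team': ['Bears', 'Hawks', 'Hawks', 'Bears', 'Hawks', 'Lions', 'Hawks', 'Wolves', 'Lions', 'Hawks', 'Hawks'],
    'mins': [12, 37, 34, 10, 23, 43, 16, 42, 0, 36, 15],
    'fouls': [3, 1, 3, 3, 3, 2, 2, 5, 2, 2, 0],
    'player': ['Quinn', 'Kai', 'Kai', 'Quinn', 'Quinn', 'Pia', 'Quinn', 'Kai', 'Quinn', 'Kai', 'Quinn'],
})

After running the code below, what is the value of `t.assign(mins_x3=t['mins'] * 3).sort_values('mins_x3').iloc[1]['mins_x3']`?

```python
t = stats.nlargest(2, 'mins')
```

129

take 2 rows with largest mins:
     team  mins  fouls player
5   Lions    43      2    Pia
7  Wolves    42      5    Kai
add column mins_x3 = t['mins'] * 3:
     team  mins  fouls player  mins_x3
5   Lions    43      2    Pia      129
7  Wolves    42      5    Kai      126
sort by mins_x3:
     team  mins  fouls player  mins_x3
7  Wolves    42      5    Kai      126
5   Lions    43      2    Pia      129
Reading off the value at position 1, column 'mins_x3', we get 129.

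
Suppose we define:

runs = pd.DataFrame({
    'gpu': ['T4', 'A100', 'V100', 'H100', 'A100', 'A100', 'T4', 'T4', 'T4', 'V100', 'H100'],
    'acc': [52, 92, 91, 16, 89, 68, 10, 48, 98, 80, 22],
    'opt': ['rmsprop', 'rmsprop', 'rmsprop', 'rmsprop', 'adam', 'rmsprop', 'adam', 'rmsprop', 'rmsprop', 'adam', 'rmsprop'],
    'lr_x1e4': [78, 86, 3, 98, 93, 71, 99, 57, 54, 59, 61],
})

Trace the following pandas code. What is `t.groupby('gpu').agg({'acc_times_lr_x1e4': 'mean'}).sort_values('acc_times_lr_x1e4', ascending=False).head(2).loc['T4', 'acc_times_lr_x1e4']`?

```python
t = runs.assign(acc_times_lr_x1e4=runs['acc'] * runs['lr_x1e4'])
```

3268.5

add column acc_times_lr_x1e4 = runs['acc'] * runs['lr_x1e4']:
     gpu  acc      opt  lr_x1e4  acc_times_lr_x1e4
0     T4   52  rmsprop       78               4056
1   A100   92  rmsprop       86               7912
2   V100   91  rmsprop        3                273
3   H100   16  rmsprop       98               1568
4   A100   89     adam       93               8277
5   A100   68  rmsprop       71               4828
6     T4   10     adam       99                990
7     T4   48  rmsprop       57               2736
8     T4   98  rmsprop       54               5292
9   V100   80     adam       59               4720
10  H100   22  rmsprop       61               1342
group by gpu, mean of acc_times_lr_x1e4:
      acc_times_lr_x1e4
gpu                    
A100        7005.666667
H100        1455.000000
T4          3268.500000
V100        2496.500000
sort by acc_times_lr_x1e4 descending:
      acc_times_lr_x1e4
gpu                    
A100        7005.666667
T4          3268.500000
V100        2496.500000
H100        1455.000000
take first 2 rows:
      acc_times_lr_x1e4
gpu                    
A100        7005.666667
T4          3268.500000
Reading off the value at row 'T4', column 'acc_times_lr_x1e4', we get 3268.5.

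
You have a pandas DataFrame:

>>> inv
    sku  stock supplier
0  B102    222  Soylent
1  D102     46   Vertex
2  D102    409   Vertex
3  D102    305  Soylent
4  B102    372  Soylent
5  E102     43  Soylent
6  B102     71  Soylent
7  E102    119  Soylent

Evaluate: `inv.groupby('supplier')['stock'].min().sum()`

group by supplier, min of stock:
supplier
Soylent    43
Vertex     46
Name: stock, dtype: int64
So sum() = 89.

89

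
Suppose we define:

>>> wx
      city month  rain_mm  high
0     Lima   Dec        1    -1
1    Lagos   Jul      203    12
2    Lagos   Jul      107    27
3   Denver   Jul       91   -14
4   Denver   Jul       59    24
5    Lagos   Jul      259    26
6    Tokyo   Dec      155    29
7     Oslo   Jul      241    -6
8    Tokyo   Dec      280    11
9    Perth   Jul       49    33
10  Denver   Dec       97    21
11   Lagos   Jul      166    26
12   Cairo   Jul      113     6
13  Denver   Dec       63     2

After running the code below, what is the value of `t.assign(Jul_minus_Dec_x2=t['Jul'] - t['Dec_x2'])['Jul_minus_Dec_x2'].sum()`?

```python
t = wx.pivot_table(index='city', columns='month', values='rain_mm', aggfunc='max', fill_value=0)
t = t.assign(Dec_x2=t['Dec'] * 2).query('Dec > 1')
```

-663

pivot: rows=city, cols=month, max(rain_mm):
month   Dec  Jul
city            
Cairo     0  113
Denver   97   91
Lagos     0  259
Lima      1    0
Oslo      0  241
Perth     0   49
Tokyo   280    0
add column Dec_x2 = t['Dec'] * 2:
month   Dec  Jul  Dec_x2
city                    
Cairo     0  113       0
Denver   97   91     194
Lagos     0  259       0
Lima      1    0       2
Oslo      0  241       0
Perth     0   49       0
Tokyo   280    0     560
filter rows where Dec > 1:
month   Dec  Jul  Dec_x2
city                    
Denver   97   91     194
Tokyo   280    0     560
add column Jul_minus_Dec_x2 = t['Jul'] - t['Dec_x2']:
month   Dec  Jul  Dec_x2  Jul_minus_Dec_x2
city                                      
Denver   97   91     194              -103
Tokyo   280    0     560              -560
sum of column 'Jul_minus_Dec_x2' → -663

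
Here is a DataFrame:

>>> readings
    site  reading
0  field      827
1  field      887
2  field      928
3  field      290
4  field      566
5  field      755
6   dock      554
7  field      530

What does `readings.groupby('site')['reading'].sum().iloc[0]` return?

group by site, sum of reading:
site
dock      554
field    4783
Name: reading, dtype: int64
Finally, value at position 0 = 554.

554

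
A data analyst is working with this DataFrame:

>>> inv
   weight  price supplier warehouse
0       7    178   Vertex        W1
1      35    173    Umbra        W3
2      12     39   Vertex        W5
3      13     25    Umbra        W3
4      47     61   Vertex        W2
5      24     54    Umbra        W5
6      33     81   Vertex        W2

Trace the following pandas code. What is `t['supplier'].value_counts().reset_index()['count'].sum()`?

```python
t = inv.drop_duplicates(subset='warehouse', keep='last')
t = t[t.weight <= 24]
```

drop duplicate warehouse (keep=last):
   weight  price supplier warehouse
0       7    178   Vertex        W1
3      13     25    Umbra        W3
5      24     54    Umbra        W5
6      33     81   Vertex        W2
filter rows where weight <= 24:
   weight  price supplier warehouse
0       7    178   Vertex        W1
3      13     25    Umbra        W3
5      24     54    Umbra        W5
value_counts of supplier:
supplier
Umbra     2
Vertex    1
Name: count, dtype: int64
reset_index():
  supplier  count
0    Umbra      2
1   Vertex      1

3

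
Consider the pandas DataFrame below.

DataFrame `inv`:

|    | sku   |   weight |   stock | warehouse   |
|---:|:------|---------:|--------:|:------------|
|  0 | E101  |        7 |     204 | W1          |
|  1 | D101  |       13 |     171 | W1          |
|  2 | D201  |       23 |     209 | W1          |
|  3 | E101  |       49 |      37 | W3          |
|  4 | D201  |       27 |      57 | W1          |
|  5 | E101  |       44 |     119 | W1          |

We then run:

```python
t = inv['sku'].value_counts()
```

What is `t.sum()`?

value_counts of sku:
sku
E101    3
D201    2
D101    1
Name: count, dtype: int64

6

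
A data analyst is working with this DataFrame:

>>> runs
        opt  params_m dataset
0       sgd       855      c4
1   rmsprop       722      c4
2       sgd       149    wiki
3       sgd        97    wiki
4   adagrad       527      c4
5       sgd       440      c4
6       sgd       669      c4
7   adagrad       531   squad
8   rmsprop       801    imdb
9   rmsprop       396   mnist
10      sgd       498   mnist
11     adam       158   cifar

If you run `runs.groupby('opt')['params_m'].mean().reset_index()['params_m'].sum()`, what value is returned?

1778

group by opt, mean of params_m:
opt
adagrad    529.000000
adam       158.000000
rmsprop    639.666667
sgd        451.333333
Name: params_m, dtype: float64
reset_index():
       opt    params_m
0  adagrad  529.000000
1     adam  158.000000
2  rmsprop  639.666667
3      sgd  451.333333
Then the sum of column 'params_m': 1778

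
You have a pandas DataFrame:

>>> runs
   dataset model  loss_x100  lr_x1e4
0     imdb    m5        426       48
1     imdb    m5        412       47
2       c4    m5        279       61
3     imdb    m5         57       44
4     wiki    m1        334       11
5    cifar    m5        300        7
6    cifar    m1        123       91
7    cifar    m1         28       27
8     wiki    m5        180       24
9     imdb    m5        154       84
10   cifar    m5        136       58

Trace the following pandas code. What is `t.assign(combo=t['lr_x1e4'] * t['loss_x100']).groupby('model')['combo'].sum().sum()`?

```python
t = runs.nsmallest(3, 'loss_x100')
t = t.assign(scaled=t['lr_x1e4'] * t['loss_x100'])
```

14457

take 3 rows with smallest loss_x100:
  dataset model  loss_x100  lr_x1e4
7   cifar    m1         28       27
3    imdb    m5         57       44
6   cifar    m1        123       91
add column scaled = t['lr_x1e4'] * t['loss_x100']:
  dataset model  loss_x100  lr_x1e4  scaled
7   cifar    m1         28       27     756
3    imdb    m5         57       44    2508
6   cifar    m1        123       91   11193
add column combo = t['lr_x1e4'] * t['loss_x100']:
  dataset model  loss_x100  lr_x1e4  scaled  combo
7   cifar    m1         28       27     756    756
3    imdb    m5         57       44    2508   2508
6   cifar    m1        123       91   11193  11193
group by model, sum of combo:
model
m1    11949
m5     2508
Name: combo, dtype: int64
The sum of the resulting series is 14457.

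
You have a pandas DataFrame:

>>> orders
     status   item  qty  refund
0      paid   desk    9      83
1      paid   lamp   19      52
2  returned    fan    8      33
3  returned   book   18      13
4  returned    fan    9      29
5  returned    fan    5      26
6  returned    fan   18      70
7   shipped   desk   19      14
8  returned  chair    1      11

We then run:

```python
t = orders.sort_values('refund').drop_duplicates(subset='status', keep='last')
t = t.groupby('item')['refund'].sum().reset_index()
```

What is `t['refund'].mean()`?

83.5

sort by refund:
     status   item  qty  refund
8  returned  chair    1      11
3  returned   book   18      13
7   shipped   desk   19      14
5  returned    fan    5      26
4  returned    fan    9      29
2  returned    fan    8      33
1      paid   lamp   19      52
6  returned    fan   18      70
0      paid   desk    9      83
drop duplicate status (keep=last):
     status  item  qty  refund
7   shipped  desk   19      14
6  returned   fan   18      70
0      paid  desk    9      83
group by item, sum of refund:
item
desk    97
fan     70
Name: refund, dtype: int64
reset_index():
   item  refund
0  desk      97
1   fan      70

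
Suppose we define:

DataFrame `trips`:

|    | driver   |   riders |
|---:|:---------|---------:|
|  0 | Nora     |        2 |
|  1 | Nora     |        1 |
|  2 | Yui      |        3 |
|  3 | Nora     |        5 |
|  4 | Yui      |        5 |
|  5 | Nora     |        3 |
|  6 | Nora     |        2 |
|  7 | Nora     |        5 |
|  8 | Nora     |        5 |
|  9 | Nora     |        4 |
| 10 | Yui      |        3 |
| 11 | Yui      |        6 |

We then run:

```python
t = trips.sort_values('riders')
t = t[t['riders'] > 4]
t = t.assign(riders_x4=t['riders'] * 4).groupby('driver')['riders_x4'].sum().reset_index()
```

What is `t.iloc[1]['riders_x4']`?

sort by riders:
   driver  riders
1    Nora       1
0    Nora       2
6    Nora       2
2     Yui       3
5    Nora       3
10    Yui       3
9    Nora       4
3    Nora       5
4     Yui       5
7    Nora       5
8    Nora       5
11    Yui       6
filter rows where riders > 4:
   driver  riders
3    Nora       5
4     Yui       5
7    Nora       5
8    Nora       5
11    Yui       6
add column riders_x4 = t['riders'] * 4:
   driver  riders  riders_x4
3    Nora       5         20
4     Yui       5         20
7    Nora       5         20
8    Nora       5         20
11    Yui       6         24
group by driver, sum of riders_x4:
driver
Nora    60
Yui     44
Name: riders_x4, dtype: int64
reset_index():
  driver  riders_x4
0   Nora         60
1    Yui         44
Reading off the value at position 1, column 'riders_x4', we get 44.

44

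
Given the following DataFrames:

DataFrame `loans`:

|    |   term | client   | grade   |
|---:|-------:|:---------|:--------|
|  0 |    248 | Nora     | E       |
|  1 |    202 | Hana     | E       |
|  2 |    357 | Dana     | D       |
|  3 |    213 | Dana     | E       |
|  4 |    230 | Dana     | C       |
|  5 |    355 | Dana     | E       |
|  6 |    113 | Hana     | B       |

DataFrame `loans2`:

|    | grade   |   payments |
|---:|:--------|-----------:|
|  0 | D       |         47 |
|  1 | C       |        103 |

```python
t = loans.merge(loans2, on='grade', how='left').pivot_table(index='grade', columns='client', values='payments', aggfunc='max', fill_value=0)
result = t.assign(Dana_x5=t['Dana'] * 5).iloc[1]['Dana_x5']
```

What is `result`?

235.0

merge on 'grade' (how='left') → 7 rows:
   term client grade  payments
0   248   Nora     E       NaN
1   202   Hana     E       NaN
2   357   Dana     D      47.0
3   213   Dana     E       NaN
4   230   Dana     C     103.0
5   355   Dana     E       NaN
6   113   Hana     B       NaN
pivot: rows=grade, cols=client, max(payments):
client   Dana
grade        
C       103.0
D        47.0
add column Dana_x5 = t['Dana'] * 5:
client   Dana  Dana_x5
grade                 
C       103.0    515.0
D        47.0    235.0
So iloc[1]['Dana_x5'] = 235.0.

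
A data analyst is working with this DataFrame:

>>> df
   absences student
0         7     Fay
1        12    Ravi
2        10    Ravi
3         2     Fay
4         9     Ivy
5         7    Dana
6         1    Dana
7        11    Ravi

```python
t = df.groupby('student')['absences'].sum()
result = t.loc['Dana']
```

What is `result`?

8

group by student, sum of absences:
student
Dana     8
Fay      9
Ivy      9
Ravi    33
Name: absences, dtype: int64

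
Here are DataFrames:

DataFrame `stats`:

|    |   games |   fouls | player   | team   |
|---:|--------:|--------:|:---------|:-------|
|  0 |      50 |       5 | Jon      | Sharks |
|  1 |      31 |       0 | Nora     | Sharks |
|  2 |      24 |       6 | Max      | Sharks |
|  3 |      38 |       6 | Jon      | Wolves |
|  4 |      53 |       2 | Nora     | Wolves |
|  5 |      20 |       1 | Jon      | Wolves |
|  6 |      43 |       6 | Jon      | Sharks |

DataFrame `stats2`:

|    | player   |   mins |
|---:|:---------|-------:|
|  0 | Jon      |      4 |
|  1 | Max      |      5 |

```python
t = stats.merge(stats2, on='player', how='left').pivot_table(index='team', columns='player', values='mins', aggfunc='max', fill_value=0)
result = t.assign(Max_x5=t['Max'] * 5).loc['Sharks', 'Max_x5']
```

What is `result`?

25.0

merge on 'player' (how='left') → 7 rows:
   games  fouls player    team  mins
0     50      5    Jon  Sharks   4.0
1     31      0   Nora  Sharks   NaN
2     24      6    Max  Sharks   5.0
3     38      6    Jon  Wolves   4.0
4     53      2   Nora  Wolves   NaN
5     20      1    Jon  Wolves   4.0
6     43      6    Jon  Sharks   4.0
pivot: rows=team, cols=player, max(mins):
player  Jon  Max
team            
Sharks  4.0  5.0
Wolves  4.0  0.0
add column Max_x5 = t['Max'] * 5:
player  Jon  Max  Max_x5
team                    
Sharks  4.0  5.0    25.0
Wolves  4.0  0.0     0.0
Hence 25.0.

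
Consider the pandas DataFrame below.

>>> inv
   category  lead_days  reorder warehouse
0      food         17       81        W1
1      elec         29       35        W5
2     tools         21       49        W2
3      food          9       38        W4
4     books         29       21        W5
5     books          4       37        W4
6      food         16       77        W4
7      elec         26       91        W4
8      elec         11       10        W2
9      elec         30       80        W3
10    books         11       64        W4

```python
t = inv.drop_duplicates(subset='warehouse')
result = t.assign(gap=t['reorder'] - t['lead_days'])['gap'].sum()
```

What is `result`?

drop duplicate warehouse (keep=first):
  category  lead_days  reorder warehouse
0     food         17       81        W1
1     elec         29       35        W5
2    tools         21       49        W2
3     food          9       38        W4
9     elec         30       80        W3
add column gap = t['reorder'] - t['lead_days']:
  category  lead_days  reorder warehouse  gap
0     food         17       81        W1   64
1     elec         29       35        W5    6
2    tools         21       49        W2   28
3     food          9       38        W4   29
9     elec         30       80        W3   50

177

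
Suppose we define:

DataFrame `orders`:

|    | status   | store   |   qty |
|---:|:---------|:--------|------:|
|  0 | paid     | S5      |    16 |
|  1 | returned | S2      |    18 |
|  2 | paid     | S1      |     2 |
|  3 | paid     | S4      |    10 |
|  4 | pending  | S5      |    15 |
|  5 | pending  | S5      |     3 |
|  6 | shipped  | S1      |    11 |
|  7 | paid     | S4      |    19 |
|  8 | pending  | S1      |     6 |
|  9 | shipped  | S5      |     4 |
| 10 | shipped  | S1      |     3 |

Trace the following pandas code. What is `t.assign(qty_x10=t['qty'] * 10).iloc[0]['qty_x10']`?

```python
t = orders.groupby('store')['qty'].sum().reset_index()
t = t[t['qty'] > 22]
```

group by store, sum of qty:
store
S1    22
S2    18
S4    29
S5    38
Name: qty, dtype: int64
reset_index():
  store  qty
0    S1   22
1    S2   18
2    S4   29
3    S5   38
filter rows where qty > 22:
  store  qty
2    S4   29
3    S5   38
add column qty_x10 = t['qty'] * 10:
  store  qty  qty_x10
2    S4   29      290
3    S5   38      380

290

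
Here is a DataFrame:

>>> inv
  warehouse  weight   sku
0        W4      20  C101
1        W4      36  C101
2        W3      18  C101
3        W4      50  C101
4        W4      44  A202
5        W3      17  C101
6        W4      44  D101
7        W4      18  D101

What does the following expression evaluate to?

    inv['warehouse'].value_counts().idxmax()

value_counts of warehouse:
warehouse
W4    6
W3    2
Name: count, dtype: int64

W4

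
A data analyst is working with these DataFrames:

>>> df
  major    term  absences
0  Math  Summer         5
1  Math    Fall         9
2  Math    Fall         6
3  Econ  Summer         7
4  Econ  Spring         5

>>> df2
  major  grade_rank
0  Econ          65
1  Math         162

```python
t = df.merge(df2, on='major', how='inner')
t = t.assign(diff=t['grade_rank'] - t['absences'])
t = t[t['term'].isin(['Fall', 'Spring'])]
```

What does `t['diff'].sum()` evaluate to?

merge on 'major' (how='inner') → 5 rows:
  major    term  absences  grade_rank
0  Math  Summer         5         162
1  Math    Fall         9         162
2  Math    Fall         6         162
3  Econ  Summer         7          65
4  Econ  Spring         5          65
add column diff = t['grade_rank'] - t['absences']:
  major    term  absences  grade_rank  diff
0  Math  Summer         5         162   157
1  Math    Fall         9         162   153
2  Math    Fall         6         162   156
3  Econ  Summer         7          65    58
4  Econ  Spring         5          65    60
filter rows where term in ['Fall', 'Spring']:
  major    term  absences  grade_rank  diff
1  Math    Fall         9         162   153
2  Math    Fall         6         162   156
4  Econ  Spring         5          65    60

369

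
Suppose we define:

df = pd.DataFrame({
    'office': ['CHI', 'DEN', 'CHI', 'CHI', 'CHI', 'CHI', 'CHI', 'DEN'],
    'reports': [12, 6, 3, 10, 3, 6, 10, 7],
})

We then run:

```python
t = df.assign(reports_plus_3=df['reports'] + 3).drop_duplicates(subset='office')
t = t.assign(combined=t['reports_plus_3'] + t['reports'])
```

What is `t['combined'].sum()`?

42

add column reports_plus_3 = df['reports'] + 3:
  office  reports  reports_plus_3
0    CHI       12              15
1    DEN        6               9
2    CHI        3               6
3    CHI       10              13
4    CHI        3               6
5    CHI        6               9
6    CHI       10              13
7    DEN        7              10
drop duplicate office (keep=first):
  office  reports  reports_plus_3
0    CHI       12              15
1    DEN        6               9
add column combined = t['reports_plus_3'] + t['reports']:
  office  reports  reports_plus_3  combined
0    CHI       12              15        27
1    DEN        6               9        15
Finally, sum of column 'combined' = 42.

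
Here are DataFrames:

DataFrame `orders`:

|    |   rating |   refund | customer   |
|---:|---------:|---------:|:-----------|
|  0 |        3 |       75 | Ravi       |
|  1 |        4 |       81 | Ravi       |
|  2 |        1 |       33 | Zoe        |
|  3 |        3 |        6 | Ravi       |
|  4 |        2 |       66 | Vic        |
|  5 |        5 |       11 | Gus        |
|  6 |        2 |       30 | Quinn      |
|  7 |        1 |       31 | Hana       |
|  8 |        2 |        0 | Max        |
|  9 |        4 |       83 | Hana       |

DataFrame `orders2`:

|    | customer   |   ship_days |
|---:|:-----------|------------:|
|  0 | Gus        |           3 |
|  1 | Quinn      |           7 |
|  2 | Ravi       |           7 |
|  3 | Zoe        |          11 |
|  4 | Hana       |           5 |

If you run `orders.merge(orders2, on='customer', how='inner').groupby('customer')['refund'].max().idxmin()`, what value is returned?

Gus

merge on 'customer' (how='inner') → 8 rows:
   rating  refund customer  ship_days
0       3      75     Ravi          7
1       4      81     Ravi          7
2       1      33      Zoe         11
3       3       6     Ravi          7
4       5      11      Gus          3
5       2      30    Quinn          7
6       1      31     Hana          5
7       4      83     Hana          5
group by customer, max of refund:
customer
Gus      11
Hana     83
Quinn    30
Ravi     81
Zoe      33
Name: refund, dtype: int64
Hence Gus.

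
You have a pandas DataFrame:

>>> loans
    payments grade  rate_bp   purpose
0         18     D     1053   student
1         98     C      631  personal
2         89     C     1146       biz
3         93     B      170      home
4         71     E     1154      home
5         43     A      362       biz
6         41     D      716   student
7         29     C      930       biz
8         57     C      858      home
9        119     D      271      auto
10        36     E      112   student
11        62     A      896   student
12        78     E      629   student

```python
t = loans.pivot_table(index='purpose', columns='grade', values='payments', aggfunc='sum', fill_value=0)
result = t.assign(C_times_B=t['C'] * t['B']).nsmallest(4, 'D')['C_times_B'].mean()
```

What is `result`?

pivot: rows=purpose, cols=grade, sum(payments):
grade      A   B    C    D    E
purpose                        
auto       0   0    0  119    0
biz       43   0  118    0    0
home       0  93   57    0   71
personal   0   0   98    0    0
student   62   0    0   59  114
add column C_times_B = t['C'] * t['B']:
grade      A   B    C    D    E  C_times_B
purpose                                   
auto       0   0    0  119    0          0
biz       43   0  118    0    0          0
home       0  93   57    0   71       5301
personal   0   0   98    0    0          0
student   62   0    0   59  114          0
take 4 rows with smallest D:
grade      A   B    C   D    E  C_times_B
purpose                                  
biz       43   0  118   0    0          0
home       0  93   57   0   71       5301
personal   0   0   98   0    0          0
student   62   0    0  59  114          0

1325.25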